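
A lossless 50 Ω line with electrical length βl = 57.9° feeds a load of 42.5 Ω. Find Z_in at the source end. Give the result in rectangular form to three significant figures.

Z_in ≈ 53.1 + j7.8 Ω

tan(βl) = tan(57.9°) = 1.59
Z_in = Z_0·(Z_L + jZ_0·tanβl)/(Z_0 + jZ_L·tanβl)
     = 50·(42.5 + j79.7)/(50 + j67.8)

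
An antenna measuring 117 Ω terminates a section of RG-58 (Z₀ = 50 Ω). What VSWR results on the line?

For a purely resistive load, VSWR = R_L/Z_0 or Z_0/R_L (whichever > 1) = 117/50

VSWR ≈ 2.34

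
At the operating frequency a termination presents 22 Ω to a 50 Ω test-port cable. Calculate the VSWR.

VSWR ≈ 2.27

For a purely resistive load, VSWR = R_L/Z_0 or Z_0/R_L (whichever > 1) = 50/22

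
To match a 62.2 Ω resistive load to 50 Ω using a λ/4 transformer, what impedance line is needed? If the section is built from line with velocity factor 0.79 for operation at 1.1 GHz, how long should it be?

Z_qwt = √(Z_0·R_L) = √(50 × 62.2) = √3110
λ = 0.79·c/f = 0.215 m, so l = λ/4 = 0.0539 m

Z_qwt ≈ 55.8 Ω; length ≈ 5.39 cm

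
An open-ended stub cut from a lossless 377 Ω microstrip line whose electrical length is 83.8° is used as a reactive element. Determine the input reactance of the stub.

tan(βl) = 9.21
For an open-ended stub, Z_in = −jZ_0·cot(βl) = −jZ_0/tan(βl)

X_in ≈ -41 Ω (capacitive)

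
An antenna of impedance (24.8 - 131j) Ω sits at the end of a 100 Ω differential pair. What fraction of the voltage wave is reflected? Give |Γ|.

Γ = (Z_L − Z_0)/(Z_L + Z_0) = (-75.2 − j131)/(124.8 − j131)
|Γ| = 151/181

|Γ| ≈ 0.835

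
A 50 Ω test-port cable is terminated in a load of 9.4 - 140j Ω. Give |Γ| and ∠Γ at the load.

Γ = (Z_L − Z_0)/(Z_L + Z_0) = (-40.6 − j140)/(59.4 − j140)
|Γ| = 146/152 = 0.958

Γ ≈ 0.958 ∠ -39.2°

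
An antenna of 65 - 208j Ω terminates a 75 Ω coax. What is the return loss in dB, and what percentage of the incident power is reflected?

RL ≈ 1.61 dB; 69% of incident power reflected

Γ = (-10 − j208)/(140 − j208), |Γ| = 0.831
RL = −20·log₁₀(0.831) = 1.61 dB
P_refl/P_inc = |Γ|² = 0.69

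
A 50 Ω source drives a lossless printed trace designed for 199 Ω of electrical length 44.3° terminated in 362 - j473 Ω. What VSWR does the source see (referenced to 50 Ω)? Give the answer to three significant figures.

VSWR ≈ 6.76

tan(βl) = 0.976
Z_in = Z_0·(Z_L + jZ_0·tanβl)/(Z_0 + jZ_L·tanβl) = 49.9 − j111 Ω
Γ_s = (Z_in − Z_s)/(Z_in + Z_s) = (-0.126 − j111)/(99.9 − j111), |Γ_s| = 0.742
VSWR = (1 + |Γ_s|)/(1 − |Γ_s|)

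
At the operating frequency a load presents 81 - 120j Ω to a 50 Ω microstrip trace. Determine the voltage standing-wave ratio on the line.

VSWR ≈ 5.61

Γ = (Z_L − Z_0)/(Z_L + Z_0) = (31 − j120)/(131 − j120)
|Γ| = 124/178 = 0.698
VSWR = (1 + |Γ|)/(1 − |Γ|) = 1.7/0.302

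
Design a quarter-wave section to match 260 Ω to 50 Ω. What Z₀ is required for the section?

Z_qwt = √(Z_0·R_L) = √(50 × 260) = √13000

Z_qwt ≈ 114 Ω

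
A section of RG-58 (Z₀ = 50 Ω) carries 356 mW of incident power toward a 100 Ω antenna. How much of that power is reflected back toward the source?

Γ = (100 − 50)/(100 + 50) = 0.333
|Γ|² = 0.111
P_refl = |Γ|²·P_inc = 39.6 mW, P_del = (1 − |Γ|²)·P_inc = 316 mW

P_reflected ≈ 39.6 mW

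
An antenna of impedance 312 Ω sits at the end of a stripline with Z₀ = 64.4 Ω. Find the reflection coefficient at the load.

Γ = (Z_L − Z_0)/(Z_L + Z_0) = (312 − 64.4)/(312 + 64.4) = 247.6/376.4

Γ = 0.658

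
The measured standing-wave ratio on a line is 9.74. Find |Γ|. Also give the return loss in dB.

|Γ| = (S − 1)/(S + 1) = (9.74 − 1)/(9.74 + 1) = 8.74/10.7
RL = −20·log₁₀|Γ| = −20·log₁₀(0.814)

|Γ| ≈ 0.814; return loss ≈ 1.79 dB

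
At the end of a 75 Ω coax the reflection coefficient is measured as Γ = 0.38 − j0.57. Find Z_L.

Z_L ≈ 56.1 − j121 Ω

Z_L = Z_0·(1 + Γ)/(1 − Γ) = 75·(1.38 − j0.57)/(0.62 + j0.57)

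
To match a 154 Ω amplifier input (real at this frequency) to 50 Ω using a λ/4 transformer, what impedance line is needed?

Z_qwt ≈ 87.7 Ω

Z_qwt = √(Z_0·R_L) = √(50 × 154) = √7700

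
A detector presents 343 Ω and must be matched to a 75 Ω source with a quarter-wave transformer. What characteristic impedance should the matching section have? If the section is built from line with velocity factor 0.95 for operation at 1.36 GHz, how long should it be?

Z_qwt ≈ 160 Ω; length ≈ 5.24 cm

Z_qwt = √(Z_0·R_L) = √(75 × 343) = √25720
λ = 0.95·c/f = 0.21 m, so l = λ/4 = 0.0524 m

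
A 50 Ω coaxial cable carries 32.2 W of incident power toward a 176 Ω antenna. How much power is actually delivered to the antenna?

Γ = (176 − 50)/(176 + 50) = 0.558
|Γ|² = 0.311
P_refl = |Γ|²·P_inc = 10 W, P_del = (1 − |Γ|²)·P_inc = 22.2 W

P_delivered ≈ 22.2 W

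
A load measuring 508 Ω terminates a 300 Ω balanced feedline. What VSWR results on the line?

VSWR ≈ 1.69

Γ = (508 − 300)/(508 + 300) = 0.257
VSWR = (1 + 0.257)/(1 − 0.257)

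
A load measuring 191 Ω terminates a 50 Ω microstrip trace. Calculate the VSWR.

Γ = (191 − 50)/(191 + 50) = 0.585
VSWR = (1 + 0.585)/(1 − 0.585)

VSWR ≈ 3.82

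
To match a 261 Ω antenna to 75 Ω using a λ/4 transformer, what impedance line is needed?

Z_qwt ≈ 140 Ω

Z_qwt = √(Z_0·R_L) = √(75 × 261) = √19580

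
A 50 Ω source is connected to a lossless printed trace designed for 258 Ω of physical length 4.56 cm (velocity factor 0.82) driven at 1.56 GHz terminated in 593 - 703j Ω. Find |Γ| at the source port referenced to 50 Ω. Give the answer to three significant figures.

λ = v/f = 0.82·c / 1.56 GHz = 0.158 m
βl = 2π·l/λ = 2π × 0.289 = 104°
tan(βl) = -3.98
Z_in = Z_0·(Z_L + jZ_0·tanβl)/(Z_0 + jZ_L·tanβl) = 55.3 + j124 Ω
Γ_s = (Z_in − Z_s)/(Z_in + Z_s) = (5.29 + j124)/(105 + j124), |Γ_s| = 0.764

|Γ| ≈ 0.764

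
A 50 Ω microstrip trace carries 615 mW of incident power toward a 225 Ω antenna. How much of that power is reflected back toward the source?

Γ = (225 − 50)/(225 + 50) = 0.636
|Γ|² = 0.405
P_refl = |Γ|²·P_inc = 249 mW, P_del = (1 − |Γ|²)·P_inc = 366 mW

P_reflected ≈ 249 mW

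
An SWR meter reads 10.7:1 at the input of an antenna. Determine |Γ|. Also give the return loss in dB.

|Γ| ≈ 0.829; return loss ≈ 1.63 dB

|Γ| = (S − 1)/(S + 1) = (10.7 − 1)/(10.7 + 1) = 9.7/11.7
RL = −20·log₁₀|Γ| = −20·log₁₀(0.829)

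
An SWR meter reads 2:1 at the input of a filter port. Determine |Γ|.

|Γ| = (S − 1)/(S + 1) = (2 − 1)/(2 + 1) = 1/3

|Γ| ≈ 0.333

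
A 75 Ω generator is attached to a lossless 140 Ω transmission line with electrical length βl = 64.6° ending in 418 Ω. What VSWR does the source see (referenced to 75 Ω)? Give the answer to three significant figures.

tan(βl) = 2.11
Z_in = Z_0·(Z_L + jZ_0·tanβl)/(Z_0 + jZ_L·tanβl) = 56 − j57.6 Ω
Γ_s = (Z_in − Z_s)/(Z_in + Z_s) = (-19 − j57.6)/(131 − j57.6), |Γ_s| = 0.423
VSWR = (1 + |Γ_s|)/(1 − |Γ_s|)

VSWR ≈ 2.47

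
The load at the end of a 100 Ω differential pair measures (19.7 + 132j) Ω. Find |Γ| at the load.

Γ = (Z_L − Z_0)/(Z_L + Z_0) = (-80.3 + j132)/(119.7 + j132)
|Γ| = 155/178

|Γ| ≈ 0.867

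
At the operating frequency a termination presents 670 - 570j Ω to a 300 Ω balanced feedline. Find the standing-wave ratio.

VSWR ≈ 4.05

Γ = (Z_L − Z_0)/(Z_L + Z_0) = (370 − j570)/(970 − j570)
|Γ| = 680/1130 = 0.604
VSWR = (1 + |Γ|)/(1 − |Γ|) = 1.6/0.396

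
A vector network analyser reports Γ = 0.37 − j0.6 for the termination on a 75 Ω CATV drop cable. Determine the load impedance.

Z_L ≈ 49.9 − j119 Ω

Z_L = Z_0·(1 + Γ)/(1 − Γ) = 75·(1.37 − j0.6)/(0.63 + j0.6)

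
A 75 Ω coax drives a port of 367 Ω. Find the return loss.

RL ≈ 3.6 dB

Γ = (367 − 75)/(367 + 75) = 0.661
RL = −20·log₁₀|Γ| = −20·log₁₀(0.661)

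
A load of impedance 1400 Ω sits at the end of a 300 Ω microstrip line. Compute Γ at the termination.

Γ = (Z_L − Z_0)/(Z_L + Z_0) = (1400 − 300)/(1400 + 300) = 1100/1700

Γ = 0.647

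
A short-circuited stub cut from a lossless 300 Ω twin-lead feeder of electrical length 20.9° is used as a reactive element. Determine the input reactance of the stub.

X_in ≈ 115 Ω (inductive)

tan(βl) = 0.382
For a short-circuited stub, Z_in = jZ_0·tan(βl)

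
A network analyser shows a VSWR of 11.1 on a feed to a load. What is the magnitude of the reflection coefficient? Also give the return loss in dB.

|Γ| ≈ 0.835; return loss ≈ 1.57 dB

|Γ| = (S − 1)/(S + 1) = (11.1 − 1)/(11.1 + 1) = 10.1/12.1
RL = −20·log₁₀|Γ| = −20·log₁₀(0.835)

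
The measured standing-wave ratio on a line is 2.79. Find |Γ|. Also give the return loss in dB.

|Γ| ≈ 0.472; return loss ≈ 6.52 dB

|Γ| = (S − 1)/(S + 1) = (2.79 − 1)/(2.79 + 1) = 1.79/3.79
RL = −20·log₁₀|Γ| = −20·log₁₀(0.472)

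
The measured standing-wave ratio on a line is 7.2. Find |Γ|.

|Γ| ≈ 0.756

|Γ| = (S − 1)/(S + 1) = (7.2 − 1)/(7.2 + 1) = 6.2/8.2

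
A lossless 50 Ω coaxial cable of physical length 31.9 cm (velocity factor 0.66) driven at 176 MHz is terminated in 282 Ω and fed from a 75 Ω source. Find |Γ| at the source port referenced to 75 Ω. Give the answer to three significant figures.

|Γ| ≈ 0.784

λ = v/f = 0.66·c / 176 MHz = 1.12 m
βl = 2π·l/λ = 2π × 0.284 = 102°
tan(βl) = -4.67
Z_in = Z_0·(Z_L + jZ_0·tanβl)/(Z_0 + jZ_L·tanβl) = 9.26 + j10.3 Ω
Γ_s = (Z_in − Z_s)/(Z_in + Z_s) = (-65.7 + j10.3)/(84.3 + j10.3), |Γ_s| = 0.784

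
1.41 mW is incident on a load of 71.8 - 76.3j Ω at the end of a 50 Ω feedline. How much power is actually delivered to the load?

|Γ| = |(21.8 − j76.3)/(121.8 − j76.3)| = 0.552
|Γ|² = 0.305
P_refl = |Γ|²·P_inc = 0.43 mW, P_del = (1 − |Γ|²)·P_inc = 0.98 mW

P_delivered ≈ 0.98 mW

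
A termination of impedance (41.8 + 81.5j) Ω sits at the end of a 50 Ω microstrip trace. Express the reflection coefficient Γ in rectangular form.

Γ ≈ 0.391 + j0.541

Γ = (Z_L − Z_0)/(Z_L + Z_0) = (-8.2 + j81.5)/(91.8 + j81.5)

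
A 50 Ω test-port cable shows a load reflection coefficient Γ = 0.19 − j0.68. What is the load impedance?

Z_L ≈ 22.4 − j60.8 Ω

Z_L = Z_0·(1 + Γ)/(1 − Γ) = 50·(1.19 − j0.68)/(0.81 + j0.68)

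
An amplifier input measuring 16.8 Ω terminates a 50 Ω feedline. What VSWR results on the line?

Γ = (16.8 − 50)/(16.8 + 50) = -0.497
VSWR = (1 + 0.497)/(1 − 0.497)

VSWR ≈ 2.98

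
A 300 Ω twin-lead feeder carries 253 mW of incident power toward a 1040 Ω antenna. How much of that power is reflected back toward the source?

P_reflected ≈ 77.2 mW

Γ = (1040 − 300)/(1040 + 300) = 0.552
|Γ|² = 0.305
P_refl = |Γ|²·P_inc = 77.2 mW, P_del = (1 − |Γ|²)·P_inc = 176 mW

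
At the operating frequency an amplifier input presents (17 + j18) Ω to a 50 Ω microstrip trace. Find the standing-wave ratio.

VSWR ≈ 3.37

Γ = (Z_L − Z_0)/(Z_L + Z_0) = (-33 + j18)/(67 + j18)
|Γ| = 37.6/69.4 = 0.542
VSWR = (1 + |Γ|)/(1 − |Γ|) = 1.54/0.458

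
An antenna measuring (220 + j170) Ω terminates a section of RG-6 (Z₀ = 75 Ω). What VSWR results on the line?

Γ = (Z_L − Z_0)/(Z_L + Z_0) = (145 + j170)/(295 + j170)
|Γ| = 223/340 = 0.656
VSWR = (1 + |Γ|)/(1 − |Γ|) = 1.66/0.344

VSWR ≈ 4.82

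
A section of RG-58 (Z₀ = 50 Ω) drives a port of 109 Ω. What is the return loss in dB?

Γ = (109 − 50)/(109 + 50) = 0.371
RL = −20·log₁₀|Γ| = −20·log₁₀(0.371)

RL ≈ 8.61 dB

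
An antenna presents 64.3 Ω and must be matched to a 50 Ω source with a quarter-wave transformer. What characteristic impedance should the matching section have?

Z_qwt ≈ 56.7 Ω

Z_qwt = √(Z_0·R_L) = √(50 × 64.3) = √3215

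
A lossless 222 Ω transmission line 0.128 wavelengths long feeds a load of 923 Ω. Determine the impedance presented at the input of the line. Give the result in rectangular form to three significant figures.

βl = 2π × 0.128 = 46.1°
tan(βl) = tan(46.1°) = 1.04
Z_in = Z_0·(Z_L + jZ_0·tanβl)/(Z_0 + jZ_L·tanβl)
     = 222·(923 + j231)/(222 + j958)

Z_in ≈ 97.7 − j191 Ω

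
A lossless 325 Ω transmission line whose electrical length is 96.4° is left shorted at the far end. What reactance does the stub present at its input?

X_in ≈ -2900 Ω (capacitive)

tan(βl) = -8.92
For a shorted stub, Z_in = jZ_0·tan(βl)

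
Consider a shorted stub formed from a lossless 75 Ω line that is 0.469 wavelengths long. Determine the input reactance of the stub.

X_in ≈ -14.8 Ω (capacitive)

βl = 2π × 0.469 = 169°
tan(βl) = -0.197
For a shorted stub, Z_in = jZ_0·tan(βl)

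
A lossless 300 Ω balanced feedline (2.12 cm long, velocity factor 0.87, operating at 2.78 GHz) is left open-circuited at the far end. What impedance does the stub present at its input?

Z_in ≈ −j46 Ω

λ = v/f = 0.87·c / 2.78 GHz = 0.0939 m
βl = 2π·l/λ = 2π × 0.226 = 81.3°
tan(βl) = 6.53
For an open-circuited stub, Z_in = −jZ_0·cot(βl) = −jZ_0/tan(βl)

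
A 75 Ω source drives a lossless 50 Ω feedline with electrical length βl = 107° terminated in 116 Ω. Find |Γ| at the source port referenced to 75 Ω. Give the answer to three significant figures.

|Γ| ≈ 0.538

tan(βl) = -3.27
Z_in = Z_0·(Z_L + jZ_0·tanβl)/(Z_0 + jZ_L·tanβl) = 23.2 + j12.2 Ω
Γ_s = (Z_in − Z_s)/(Z_in + Z_s) = (-51.8 + j12.2)/(98.2 + j12.2), |Γ_s| = 0.538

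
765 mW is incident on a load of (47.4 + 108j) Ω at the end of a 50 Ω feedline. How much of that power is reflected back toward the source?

|Γ| = |(-2.6 + j108)/(97.4 + j108)| = 0.743
|Γ|² = 0.552
P_refl = |Γ|²·P_inc = 422 mW, P_del = (1 − |Γ|²)·P_inc = 343 mW

P_reflected ≈ 422 mW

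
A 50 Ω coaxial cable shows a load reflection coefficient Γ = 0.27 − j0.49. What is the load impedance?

Z_L ≈ 44.4 − j63.4 Ω

Z_L = Z_0·(1 + Γ)/(1 − Γ) = 50·(1.27 − j0.49)/(0.73 + j0.49)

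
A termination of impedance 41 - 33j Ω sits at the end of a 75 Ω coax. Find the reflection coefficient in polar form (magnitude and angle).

Γ = (Z_L − Z_0)/(Z_L + Z_0) = (-34 − j33)/(116 − j33)
|Γ| = 47.4/121 = 0.393

Γ ≈ 0.393 ∠ -120°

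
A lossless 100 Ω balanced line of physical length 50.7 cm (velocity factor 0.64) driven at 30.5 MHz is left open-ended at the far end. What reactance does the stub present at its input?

X_in ≈ -180 Ω (capacitive)

λ = v/f = 0.64·c / 30.5 MHz = 6.3 m
βl = 2π·l/λ = 2π × 0.0805 = 29°
tan(βl) = 0.554
For an open-ended stub, Z_in = −jZ_0·cot(βl) = −jZ_0/tan(βl)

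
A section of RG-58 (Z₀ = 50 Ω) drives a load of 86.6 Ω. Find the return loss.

Γ = (86.6 − 50)/(86.6 + 50) = 0.268
RL = −20·log₁₀|Γ| = −20·log₁₀(0.268)

RL ≈ 11.4 dB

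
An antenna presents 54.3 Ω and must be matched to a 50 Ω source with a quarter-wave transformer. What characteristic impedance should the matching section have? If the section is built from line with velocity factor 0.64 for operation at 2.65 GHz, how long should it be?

Z_qwt = √(Z_0·R_L) = √(50 × 54.3) = √2715
λ = 0.64·c/f = 0.0725 m, so l = λ/4 = 0.0181 m

Z_qwt ≈ 52.1 Ω; length ≈ 1.81 cm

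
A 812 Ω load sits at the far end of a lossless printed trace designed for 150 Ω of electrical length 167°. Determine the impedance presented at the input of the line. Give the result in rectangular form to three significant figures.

Z_in ≈ 334 + j383 Ω

tan(βl) = tan(167°) = -0.231
Z_in = Z_0·(Z_L + jZ_0·tanβl)/(Z_0 + jZ_L·tanβl)
     = 150·(812 − j34.6)/(150 − j187)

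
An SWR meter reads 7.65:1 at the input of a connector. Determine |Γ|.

|Γ| ≈ 0.769

|Γ| = (S − 1)/(S + 1) = (7.65 − 1)/(7.65 + 1) = 6.65/8.65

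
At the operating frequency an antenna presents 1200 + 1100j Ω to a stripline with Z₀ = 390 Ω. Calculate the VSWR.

Γ = (Z_L − Z_0)/(Z_L + Z_0) = (810 + j1100)/(1590 + j1100)
|Γ| = 1370/1930 = 0.707
VSWR = (1 + |Γ|)/(1 − |Γ|) = 1.71/0.293

VSWR ≈ 5.82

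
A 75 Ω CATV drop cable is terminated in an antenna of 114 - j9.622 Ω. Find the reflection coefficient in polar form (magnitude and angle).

Γ = (Z_L − Z_0)/(Z_L + Z_0) = (39 − j9.622)/(189 − j9.622)
|Γ| = 40.2/189 = 0.212

Γ ≈ 0.212 ∠ -10.9°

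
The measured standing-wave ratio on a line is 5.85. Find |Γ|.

|Γ| ≈ 0.708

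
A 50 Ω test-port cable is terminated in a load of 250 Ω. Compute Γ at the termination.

Γ = (Z_L − Z_0)/(Z_L + Z_0) = (250 − 50)/(250 + 50) = 200/300

Γ = 0.667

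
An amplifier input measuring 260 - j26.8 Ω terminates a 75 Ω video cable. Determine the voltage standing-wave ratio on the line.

Γ = (Z_L − Z_0)/(Z_L + Z_0) = (185 − j26.8)/(335 − j26.8)
|Γ| = 187/336 = 0.556
VSWR = (1 + |Γ|)/(1 − |Γ|) = 1.56/0.444

VSWR ≈ 3.51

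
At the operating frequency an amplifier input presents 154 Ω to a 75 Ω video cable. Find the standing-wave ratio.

VSWR ≈ 2.05

For a purely resistive load, VSWR = R_L/Z_0 or Z_0/R_L (whichever > 1) = 154/75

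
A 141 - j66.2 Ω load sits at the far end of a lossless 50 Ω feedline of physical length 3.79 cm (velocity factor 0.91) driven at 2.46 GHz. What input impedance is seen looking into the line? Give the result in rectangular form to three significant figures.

Z_in ≈ 23.8 + j38.1 Ω

λ = v/f = 0.91·c / 2.46 GHz = 0.111 m
βl = 2π·l/λ = 2π × 0.342 = 123°
tan(βl) = tan(123°) = -1.54
Z_in = Z_0·(Z_L + jZ_0·tanβl)/(Z_0 + jZ_L·tanβl)
     = 50·(141 − j143)/(-52.1 − j218)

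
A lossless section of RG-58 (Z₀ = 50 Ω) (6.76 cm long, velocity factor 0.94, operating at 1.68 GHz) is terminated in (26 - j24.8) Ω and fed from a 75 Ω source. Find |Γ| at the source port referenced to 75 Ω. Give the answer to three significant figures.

|Γ| ≈ 0.346

λ = v/f = 0.94·c / 1.68 GHz = 0.168 m
βl = 2π·l/λ = 2π × 0.403 = 145°
tan(βl) = -0.701
Z_in = Z_0·(Z_L + jZ_0·tanβl)/(Z_0 + jZ_L·tanβl) = 69.4 − j52.9 Ω
Γ_s = (Z_in − Z_s)/(Z_in + Z_s) = (-5.58 − j52.9)/(144 − j52.9), |Γ_s| = 0.346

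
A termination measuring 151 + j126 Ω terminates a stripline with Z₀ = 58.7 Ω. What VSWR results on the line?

VSWR ≈ 4.53

Γ = (Z_L − Z_0)/(Z_L + Z_0) = (92.3 + j126)/(209.7 + j126)
|Γ| = 156/245 = 0.638
VSWR = (1 + |Γ|)/(1 − |Γ|) = 1.64/0.362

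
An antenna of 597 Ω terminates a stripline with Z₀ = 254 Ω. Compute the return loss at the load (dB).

Γ = (597 − 254)/(597 + 254) = 0.403
RL = −20·log₁₀|Γ| = −20·log₁₀(0.403)

RL ≈ 7.89 dB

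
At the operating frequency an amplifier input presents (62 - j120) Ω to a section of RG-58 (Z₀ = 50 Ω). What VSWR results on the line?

Γ = (Z_L − Z_0)/(Z_L + Z_0) = (12 − j120)/(112 − j120)
|Γ| = 121/164 = 0.735
VSWR = (1 + |Γ|)/(1 − |Γ|) = 1.73/0.265

VSWR ≈ 6.54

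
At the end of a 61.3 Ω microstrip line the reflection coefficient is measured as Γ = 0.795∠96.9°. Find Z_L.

Z_L = Z_0·(1 + Γ)/(1 − Γ) = 61.3·(0.904 + j0.789)/(1.1 − j0.789)

Z_L ≈ 12.4 + j53.1 Ω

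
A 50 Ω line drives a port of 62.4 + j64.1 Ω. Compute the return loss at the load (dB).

Γ = (12.4 + j64.1)/(112.4 + j64.1), |Γ| = 0.505
RL = −20·log₁₀|Γ| = −20·log₁₀(0.505)

RL ≈ 5.94 dB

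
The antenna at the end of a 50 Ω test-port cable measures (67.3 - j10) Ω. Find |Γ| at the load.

Γ = (Z_L − Z_0)/(Z_L + Z_0) = (17.3 − j10)/(117.3 − j10)
|Γ| = 20/118

|Γ| ≈ 0.17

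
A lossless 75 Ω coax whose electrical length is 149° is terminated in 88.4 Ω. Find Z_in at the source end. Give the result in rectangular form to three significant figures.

Z_in ≈ 80.1 + j11.7 Ω

tan(βl) = tan(149°) = -0.601
Z_in = Z_0·(Z_L + jZ_0·tanβl)/(Z_0 + jZ_L·tanβl)
     = 75·(88.4 − j45.1)/(75 − j53.1)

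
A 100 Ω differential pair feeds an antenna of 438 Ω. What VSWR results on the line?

For a purely resistive load, VSWR = R_L/Z_0 or Z_0/R_L (whichever > 1) = 438/100

VSWR ≈ 4.38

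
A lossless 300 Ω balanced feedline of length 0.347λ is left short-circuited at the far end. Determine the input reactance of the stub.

βl = 2π × 0.347 = 125°
tan(βl) = -1.43
For a short-circuited stub, Z_in = jZ_0·tan(βl)

X_in ≈ -430 Ω (capacitive)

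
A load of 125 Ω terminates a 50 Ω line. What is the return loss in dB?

RL ≈ 7.36 dB

Γ = (125 − 50)/(125 + 50) = 0.429
RL = −20·log₁₀|Γ| = −20·log₁₀(0.429)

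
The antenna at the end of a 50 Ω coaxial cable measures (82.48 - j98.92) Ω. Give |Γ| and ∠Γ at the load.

Γ ≈ 0.63 ∠ -35.1°

Γ = (Z_L − Z_0)/(Z_L + Z_0) = (32.48 − j98.92)/(132.5 − j98.92)
|Γ| = 104/165 = 0.63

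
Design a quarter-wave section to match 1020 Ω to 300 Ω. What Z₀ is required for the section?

Z_qwt ≈ 553 Ω

Z_qwt = √(Z_0·R_L) = √(300 × 1020) = √306000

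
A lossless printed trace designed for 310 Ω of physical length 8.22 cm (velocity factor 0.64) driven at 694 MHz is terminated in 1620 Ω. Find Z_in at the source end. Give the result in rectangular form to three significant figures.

λ = v/f = 0.64·c / 694 MHz = 0.277 m
βl = 2π·l/λ = 2π × 0.297 = 107°
tan(βl) = tan(107°) = -3.28
Z_in = Z_0·(Z_L + jZ_0·tanβl)/(Z_0 + jZ_L·tanβl)
     = 310·(1620 − j1020)/(310 − j5310)

Z_in ≈ 64.6 + j90.8 Ω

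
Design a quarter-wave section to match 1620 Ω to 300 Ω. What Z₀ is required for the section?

Z_qwt = √(Z_0·R_L) = √(300 × 1620) = √486000

Z_qwt ≈ 697 Ω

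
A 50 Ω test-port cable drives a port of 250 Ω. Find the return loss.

Γ = (250 − 50)/(250 + 50) = 0.667
RL = −20·log₁₀|Γ| = −20·log₁₀(0.667)

RL ≈ 3.52 dB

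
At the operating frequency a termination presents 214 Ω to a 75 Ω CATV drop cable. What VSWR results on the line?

VSWR ≈ 2.85

For a purely resistive load, VSWR = R_L/Z_0 or Z_0/R_L (whichever > 1) = 214/75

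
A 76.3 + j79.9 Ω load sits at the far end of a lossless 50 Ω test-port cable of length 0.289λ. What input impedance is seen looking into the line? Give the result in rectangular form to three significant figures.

Z_in ≈ 14.1 − j4.59 Ω

βl = 2π × 0.289 = 104°
tan(βl) = tan(104°) = -4
Z_in = Z_0·(Z_L + jZ_0·tanβl)/(Z_0 + jZ_L·tanβl)
     = 50·(76.3 − j120)/(370 − j305)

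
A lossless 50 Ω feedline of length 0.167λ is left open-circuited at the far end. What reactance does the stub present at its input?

X_in ≈ -28.7 Ω (capacitive)

βl = 2π × 0.167 = 60.1°
tan(βl) = 1.74
For an open-circuited stub, Z_in = −jZ_0·cot(βl) = −jZ_0/tan(βl)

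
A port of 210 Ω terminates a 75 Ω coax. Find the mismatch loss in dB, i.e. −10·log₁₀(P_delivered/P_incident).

Γ = (210 − 75)/(210 + 75) = 0.474
|Γ|² = 0.224, so P_del/P_inc = 1 − |Γ|² = 0.776
ML = −10·log₁₀(1 − |Γ|²)

mismatch loss ≈ 1.1 dB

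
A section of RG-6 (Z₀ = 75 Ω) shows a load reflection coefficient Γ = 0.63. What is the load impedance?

Z_L ≈ 330 Ω

Z_L = Z_0·(1 + Γ)/(1 − Γ) = 75·(1.63)/(0.37)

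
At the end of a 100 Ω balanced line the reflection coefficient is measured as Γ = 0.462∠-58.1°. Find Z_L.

Z_L = Z_0·(1 + Γ)/(1 − Γ) = 100·(1.24 − j0.392)/(0.756 + j0.392)

Z_L ≈ 108 − j108 Ω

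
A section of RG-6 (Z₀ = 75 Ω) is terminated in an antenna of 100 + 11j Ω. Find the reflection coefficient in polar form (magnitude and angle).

Γ ≈ 0.156 ∠ 20.2°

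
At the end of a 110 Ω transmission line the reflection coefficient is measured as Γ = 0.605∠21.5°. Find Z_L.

Z_L ≈ 290 + j203 Ω

Z_L = Z_0·(1 + Γ)/(1 − Γ) = 110·(1.56 + j0.222)/(0.437 − j0.222)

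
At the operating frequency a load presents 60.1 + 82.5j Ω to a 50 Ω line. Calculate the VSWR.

Γ = (Z_L − Z_0)/(Z_L + Z_0) = (10.1 + j82.5)/(110.1 + j82.5)
|Γ| = 83.1/138 = 0.604
VSWR = (1 + |Γ|)/(1 − |Γ|) = 1.6/0.396

VSWR ≈ 4.05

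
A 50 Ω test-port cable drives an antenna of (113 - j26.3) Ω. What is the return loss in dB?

RL ≈ 7.67 dB

Γ = (63 − j26.3)/(163 − j26.3), |Γ| = 0.413
RL = −20·log₁₀|Γ| = −20·log₁₀(0.413)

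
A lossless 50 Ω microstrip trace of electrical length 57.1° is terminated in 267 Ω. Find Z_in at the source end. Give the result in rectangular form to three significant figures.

Z_in ≈ 13.1 − j30.8 Ω

tan(βl) = tan(57.1°) = 1.55
Z_in = Z_0·(Z_L + jZ_0·tanβl)/(Z_0 + jZ_L·tanβl)
     = 50·(267 + j77.3)/(50 + j413)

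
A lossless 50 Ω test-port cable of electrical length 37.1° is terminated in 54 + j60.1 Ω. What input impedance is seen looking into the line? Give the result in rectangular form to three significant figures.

Z_in ≈ 126 − j52.1 Ω

tan(βl) = tan(37.1°) = 0.756
Z_in = Z_0·(Z_L + jZ_0·tanβl)/(Z_0 + jZ_L·tanβl)
     = 50·(54 + j97.9)/(4.55 + j40.8)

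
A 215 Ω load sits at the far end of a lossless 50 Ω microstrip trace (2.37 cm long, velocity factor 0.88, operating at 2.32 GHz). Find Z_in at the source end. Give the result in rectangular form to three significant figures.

λ = v/f = 0.88·c / 2.32 GHz = 0.114 m
βl = 2π·l/λ = 2π × 0.208 = 75°
tan(βl) = tan(75°) = 3.73
Z_in = Z_0·(Z_L + jZ_0·tanβl)/(Z_0 + jZ_L·tanβl)
     = 50·(215 + j186)/(50 + j801)

Z_in ≈ 12.4 − j12.6 Ω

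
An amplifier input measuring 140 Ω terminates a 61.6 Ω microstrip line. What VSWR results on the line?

VSWR ≈ 2.27

For a purely resistive load, VSWR = R_L/Z_0 or Z_0/R_L (whichever > 1) = 140/61.6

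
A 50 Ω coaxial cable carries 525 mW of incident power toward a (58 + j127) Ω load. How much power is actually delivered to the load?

P_delivered ≈ 219 mW

|Γ| = |(8 + j127)/(108 + j127)| = 0.763
|Γ|² = 0.583
P_refl = |Γ|²·P_inc = 306 mW, P_del = (1 − |Γ|²)·P_inc = 219 mW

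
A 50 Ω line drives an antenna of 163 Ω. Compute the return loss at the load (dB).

Γ = (163 − 50)/(163 + 50) = 0.531
RL = −20·log₁₀|Γ| = −20·log₁₀(0.531)

RL ≈ 5.51 dB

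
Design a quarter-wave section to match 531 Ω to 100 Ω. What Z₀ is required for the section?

Z_qwt ≈ 230 Ω

Z_qwt = √(Z_0·R_L) = √(100 × 531) = √53100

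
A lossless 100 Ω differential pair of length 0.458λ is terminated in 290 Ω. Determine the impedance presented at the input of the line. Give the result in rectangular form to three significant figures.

Z_in ≈ 193 + j124 Ω

βl = 2π × 0.458 = 165°
tan(βl) = tan(165°) = -0.27
Z_in = Z_0·(Z_L + jZ_0·tanβl)/(Z_0 + jZ_L·tanβl)
     = 100·(290 − j27)/(100 − j78.4)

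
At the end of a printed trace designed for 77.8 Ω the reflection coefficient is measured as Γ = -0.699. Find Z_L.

Z_L ≈ 13.8 Ω

Z_L = Z_0·(1 + Γ)/(1 − Γ) = 77.8·(0.301)/(1.7)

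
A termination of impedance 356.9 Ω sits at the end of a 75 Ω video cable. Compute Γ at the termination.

Γ = (Z_L − Z_0)/(Z_L + Z_0) = (356.9 − 75)/(356.9 + 75) = 281.9/431.9

Γ = 0.653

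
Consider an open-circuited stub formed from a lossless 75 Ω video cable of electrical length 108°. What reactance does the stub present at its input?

X_in ≈ 24.4 Ω (inductive)

tan(βl) = -3.08
For an open-circuited stub, Z_in = −jZ_0·cot(βl) = −jZ_0/tan(βl)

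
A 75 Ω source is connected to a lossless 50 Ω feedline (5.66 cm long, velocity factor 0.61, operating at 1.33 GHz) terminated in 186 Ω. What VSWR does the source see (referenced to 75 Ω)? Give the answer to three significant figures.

λ = v/f = 0.61·c / 1.33 GHz = 0.138 m
βl = 2π·l/λ = 2π × 0.411 = 148°
tan(βl) = -0.623
Z_in = Z_0·(Z_L + jZ_0·tanβl)/(Z_0 + jZ_L·tanβl) = 40.5 + j62.8 Ω
Γ_s = (Z_in − Z_s)/(Z_in + Z_s) = (-34.5 + j62.8)/(116 + j62.8), |Γ_s| = 0.545
VSWR = (1 + |Γ_s|)/(1 − |Γ_s|)

VSWR ≈ 3.39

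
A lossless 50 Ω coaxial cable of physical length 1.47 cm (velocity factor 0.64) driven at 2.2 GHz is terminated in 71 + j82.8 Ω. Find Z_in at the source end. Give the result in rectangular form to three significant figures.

λ = v/f = 0.64·c / 2.2 GHz = 0.0873 m
βl = 2π·l/λ = 2π × 0.168 = 60.6°
tan(βl) = tan(60.6°) = 1.78
Z_in = Z_0·(Z_L + jZ_0·tanβl)/(Z_0 + jZ_L·tanβl)
     = 50·(71 + j172)/(-97.2 + j126)

Z_in ≈ 29.1 − j50.5 Ω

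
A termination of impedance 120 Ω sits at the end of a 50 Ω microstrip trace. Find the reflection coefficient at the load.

Γ = (Z_L − Z_0)/(Z_L + Z_0) = (120 − 50)/(120 + 50) = 70/170

Γ = 0.412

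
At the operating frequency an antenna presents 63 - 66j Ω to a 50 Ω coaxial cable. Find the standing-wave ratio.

VSWR ≈ 3.12

Γ = (Z_L − Z_0)/(Z_L + Z_0) = (13 − j66)/(113 − j66)
|Γ| = 67.3/131 = 0.514
VSWR = (1 + |Γ|)/(1 − |Γ|) = 1.51/0.486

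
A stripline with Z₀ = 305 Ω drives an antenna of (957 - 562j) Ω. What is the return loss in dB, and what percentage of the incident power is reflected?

RL ≈ 4.11 dB; 38.8% of incident power reflected

Γ = (652 − j562)/(1262 − j562), |Γ| = 0.623
RL = −20·log₁₀(0.623) = 4.11 dB
P_refl/P_inc = |Γ|² = 0.388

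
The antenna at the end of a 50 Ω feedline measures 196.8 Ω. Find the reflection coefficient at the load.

Γ = 0.595

Γ = (Z_L − Z_0)/(Z_L + Z_0) = (196.8 − 50)/(196.8 + 50) = 146.8/246.8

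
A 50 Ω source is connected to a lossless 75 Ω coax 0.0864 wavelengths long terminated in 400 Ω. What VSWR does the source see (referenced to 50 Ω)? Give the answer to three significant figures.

βl = 2π × 0.0864 = 31.1°
tan(βl) = 0.603
Z_in = Z_0·(Z_L + jZ_0·tanβl)/(Z_0 + jZ_L·tanβl) = 48.1 − j109 Ω
Γ_s = (Z_in − Z_s)/(Z_in + Z_s) = (-1.95 − j109)/(98.1 − j109), |Γ_s| = 0.745
VSWR = (1 + |Γ_s|)/(1 − |Γ_s|)

VSWR ≈ 6.83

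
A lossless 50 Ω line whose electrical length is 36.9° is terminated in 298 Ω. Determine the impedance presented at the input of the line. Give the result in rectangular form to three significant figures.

Z_in ≈ 22.2 − j61.6 Ω

tan(βl) = tan(36.9°) = 0.751
Z_in = Z_0·(Z_L + jZ_0·tanβl)/(Z_0 + jZ_L·tanβl)
     = 50·(298 + j37.5)/(50 + j224)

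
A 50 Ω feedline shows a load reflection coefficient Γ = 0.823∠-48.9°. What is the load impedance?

Z_L = Z_0·(1 + Γ)/(1 − Γ) = 50·(1.54 − j0.62)/(0.459 + j0.62)

Z_L ≈ 27.1 − j104 Ω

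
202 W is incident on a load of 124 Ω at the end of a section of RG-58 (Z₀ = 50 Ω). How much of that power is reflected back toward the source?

P_reflected ≈ 36.5 W

Γ = (124 − 50)/(124 + 50) = 0.425
|Γ|² = 0.181
P_refl = |Γ|²·P_inc = 36.5 W, P_del = (1 − |Γ|²)·P_inc = 165 W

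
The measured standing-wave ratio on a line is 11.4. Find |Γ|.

|Γ| = (S − 1)/(S + 1) = (11.4 − 1)/(11.4 + 1) = 10.4/12.4

|Γ| ≈ 0.839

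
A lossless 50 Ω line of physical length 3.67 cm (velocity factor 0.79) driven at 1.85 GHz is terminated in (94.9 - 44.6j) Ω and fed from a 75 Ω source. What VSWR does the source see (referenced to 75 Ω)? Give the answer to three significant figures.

VSWR ≈ 3.27

λ = v/f = 0.79·c / 1.85 GHz = 0.128 m
βl = 2π·l/λ = 2π × 0.286 = 103°
tan(βl) = -4.29
Z_in = Z_0·(Z_L + jZ_0·tanβl)/(Z_0 + jZ_L·tanβl) = 24.8 + j20.3 Ω
Γ_s = (Z_in − Z_s)/(Z_in + Z_s) = (-50.2 + j20.3)/(99.8 + j20.3), |Γ_s| = 0.532
VSWR = (1 + |Γ_s|)/(1 − |Γ_s|)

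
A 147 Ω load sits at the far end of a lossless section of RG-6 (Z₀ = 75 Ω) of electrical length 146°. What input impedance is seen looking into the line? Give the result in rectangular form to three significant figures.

Z_in ≈ 77.8 + j52.3 Ω

tan(βl) = tan(146°) = -0.675
Z_in = Z_0·(Z_L + jZ_0·tanβl)/(Z_0 + jZ_L·tanβl)
     = 75·(147 − j50.6)/(75 − j99.2)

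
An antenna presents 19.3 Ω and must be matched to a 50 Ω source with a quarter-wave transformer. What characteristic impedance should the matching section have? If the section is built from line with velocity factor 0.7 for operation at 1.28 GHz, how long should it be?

Z_qwt = √(Z_0·R_L) = √(50 × 19.3) = √965
λ = 0.7·c/f = 0.164 m, so l = λ/4 = 0.041 m

Z_qwt ≈ 31.1 Ω; length ≈ 4.1 cm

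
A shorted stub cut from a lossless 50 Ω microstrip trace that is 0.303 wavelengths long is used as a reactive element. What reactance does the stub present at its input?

βl = 2π × 0.303 = 109°
tan(βl) = -2.89
For a shorted stub, Z_in = jZ_0·tan(βl)

X_in ≈ -145 Ω (capacitive)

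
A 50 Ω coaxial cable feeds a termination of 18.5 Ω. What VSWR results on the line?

For a purely resistive load, VSWR = R_L/Z_0 or Z_0/R_L (whichever > 1) = 50/18.5

VSWR ≈ 2.7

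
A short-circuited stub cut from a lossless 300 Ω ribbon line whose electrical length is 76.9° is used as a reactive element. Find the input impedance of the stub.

tan(βl) = 4.3
For a short-circuited stub, Z_in = jZ_0·tan(βl)

Z_in ≈ +j1290 Ω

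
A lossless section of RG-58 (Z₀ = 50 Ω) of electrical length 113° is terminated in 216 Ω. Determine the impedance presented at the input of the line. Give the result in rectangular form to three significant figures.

tan(βl) = tan(113°) = -2.36
Z_in = Z_0·(Z_L + jZ_0·tanβl)/(Z_0 + jZ_L·tanβl)
     = 50·(216 − j118)/(50 − j509)

Z_in ≈ 13.5 + j19.9 Ω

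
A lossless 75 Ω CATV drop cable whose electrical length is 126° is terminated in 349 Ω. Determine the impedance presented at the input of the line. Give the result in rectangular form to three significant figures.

Z_in ≈ 24 + j50.7 Ω

tan(βl) = tan(126°) = -1.38
Z_in = Z_0·(Z_L + jZ_0·tanβl)/(Z_0 + jZ_L·tanβl)
     = 75·(349 − j103)/(75 − j480)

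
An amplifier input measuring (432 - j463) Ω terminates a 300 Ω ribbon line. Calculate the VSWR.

VSWR ≈ 3.5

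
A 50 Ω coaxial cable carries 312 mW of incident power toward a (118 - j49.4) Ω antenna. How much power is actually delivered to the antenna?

|Γ| = |(68 − j49.4)/(168 − j49.4)| = 0.48
|Γ|² = 0.23
P_refl = |Γ|²·P_inc = 71.9 mW, P_del = (1 − |Γ|²)·P_inc = 240 mW

P_delivered ≈ 240 mW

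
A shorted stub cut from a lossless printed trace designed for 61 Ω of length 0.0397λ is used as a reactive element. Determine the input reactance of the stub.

βl = 2π × 0.0397 = 14.3°
tan(βl) = 0.255
For a shorted stub, Z_in = jZ_0·tan(βl)

X_in ≈ 15.5 Ω (inductive)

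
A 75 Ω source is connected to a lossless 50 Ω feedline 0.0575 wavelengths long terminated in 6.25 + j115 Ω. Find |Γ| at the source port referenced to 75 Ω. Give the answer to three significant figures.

βl = 2π × 0.0575 = 20.7°
tan(βl) = 0.378
Z_in = Z_0·(Z_L + jZ_0·tanβl)/(Z_0 + jZ_L·tanβl) = 369 + j890 Ω
Γ_s = (Z_in − Z_s)/(Z_in + Z_s) = (294 + j890)/(444 + j890), |Γ_s| = 0.942

|Γ| ≈ 0.942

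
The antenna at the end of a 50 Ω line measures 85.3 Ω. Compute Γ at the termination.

Γ = (Z_L − Z_0)/(Z_L + Z_0) = (85.3 − 50)/(85.3 + 50) = 35.3/135.3

Γ = 0.261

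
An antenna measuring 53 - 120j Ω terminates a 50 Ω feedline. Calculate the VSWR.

Γ = (Z_L − Z_0)/(Z_L + Z_0) = (3 − j120)/(103 − j120)
|Γ| = 120/158 = 0.759
VSWR = (1 + |Γ|)/(1 − |Γ|) = 1.76/0.241

VSWR ≈ 7.3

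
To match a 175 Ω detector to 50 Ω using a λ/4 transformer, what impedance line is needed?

Z_qwt = √(Z_0·R_L) = √(50 × 175) = √8750

Z_qwt ≈ 93.5 Ω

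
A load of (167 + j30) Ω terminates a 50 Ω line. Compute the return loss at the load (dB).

RL ≈ 5.17 dB

Γ = (117 + j30)/(217 + j30), |Γ| = 0.551
RL = −20·log₁₀|Γ| = −20·log₁₀(0.551)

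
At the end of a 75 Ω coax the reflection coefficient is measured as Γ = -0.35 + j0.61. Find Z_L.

Z_L = Z_0·(1 + Γ)/(1 − Γ) = 75·(0.65 + j0.61)/(1.35 − j0.61)

Z_L ≈ 17.3 + j41.7 Ω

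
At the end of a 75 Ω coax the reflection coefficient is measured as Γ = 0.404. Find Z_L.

Z_L ≈ 177 Ω

Z_L = Z_0·(1 + Γ)/(1 − Γ) = 75·(1.4)/(0.596)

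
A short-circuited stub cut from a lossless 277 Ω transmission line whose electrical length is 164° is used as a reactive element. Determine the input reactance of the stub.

tan(βl) = -0.287
For a short-circuited stub, Z_in = jZ_0·tan(βl)

X_in ≈ -79.4 Ω (capacitive)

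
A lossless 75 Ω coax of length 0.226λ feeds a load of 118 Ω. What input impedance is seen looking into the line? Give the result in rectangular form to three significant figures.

Z_in ≈ 48.3 − j6.73 Ω

βl = 2π × 0.226 = 81.4°
tan(βl) = tan(81.4°) = 6.58
Z_in = Z_0·(Z_L + jZ_0·tanβl)/(Z_0 + jZ_L·tanβl)
     = 75·(118 + j494)/(75 + j777)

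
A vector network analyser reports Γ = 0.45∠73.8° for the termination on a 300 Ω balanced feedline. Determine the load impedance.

Z_L = Z_0·(1 + Γ)/(1 − Γ) = 300·(1.13 + j0.432)/(0.874 − j0.432)

Z_L ≈ 251 + j273 Ω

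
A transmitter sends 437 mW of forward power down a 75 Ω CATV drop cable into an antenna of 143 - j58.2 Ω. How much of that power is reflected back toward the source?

|Γ| = |(68 − j58.2)/(218 − j58.2)| = 0.397
|Γ|² = 0.157
P_refl = |Γ|²·P_inc = 68.8 mW, P_del = (1 − |Γ|²)·P_inc = 368 mW

P_reflected ≈ 68.8 mW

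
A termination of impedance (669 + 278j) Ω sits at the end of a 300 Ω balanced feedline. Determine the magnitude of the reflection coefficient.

|Γ| ≈ 0.458

Γ = (Z_L − Z_0)/(Z_L + Z_0) = (369 + j278)/(969 + j278)
|Γ| = 462/1010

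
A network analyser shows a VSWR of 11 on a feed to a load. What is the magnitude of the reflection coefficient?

|Γ| ≈ 0.833

|Γ| = (S − 1)/(S + 1) = (11 − 1)/(11 + 1) = 10/12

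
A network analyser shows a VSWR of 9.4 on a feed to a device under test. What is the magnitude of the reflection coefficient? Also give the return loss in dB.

|Γ| ≈ 0.808; return loss ≈ 1.86 dB

|Γ| = (S − 1)/(S + 1) = (9.4 − 1)/(9.4 + 1) = 8.4/10.4
RL = −20·log₁₀|Γ| = −20·log₁₀(0.808)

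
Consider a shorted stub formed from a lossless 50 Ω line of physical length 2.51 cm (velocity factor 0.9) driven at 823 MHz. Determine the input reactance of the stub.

X_in ≈ 26.1 Ω (inductive)

λ = v/f = 0.9·c / 823 MHz = 0.328 m
βl = 2π·l/λ = 2π × 0.0765 = 27.5°
tan(βl) = 0.522
For a shorted stub, Z_in = jZ_0·tan(βl)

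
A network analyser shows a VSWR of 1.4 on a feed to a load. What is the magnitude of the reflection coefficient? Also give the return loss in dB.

|Γ| ≈ 0.167; return loss ≈ 15.6 dB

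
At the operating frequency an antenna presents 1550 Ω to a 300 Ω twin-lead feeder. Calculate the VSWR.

VSWR ≈ 5.17

For a purely resistive load, VSWR = R_L/Z_0 or Z_0/R_L (whichever > 1) = 1550/300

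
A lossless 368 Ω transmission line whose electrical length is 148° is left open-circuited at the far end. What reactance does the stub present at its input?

X_in ≈ 589 Ω (inductive)

tan(βl) = -0.625
For an open-circuited stub, Z_in = −jZ_0·cot(βl) = −jZ_0/tan(βl)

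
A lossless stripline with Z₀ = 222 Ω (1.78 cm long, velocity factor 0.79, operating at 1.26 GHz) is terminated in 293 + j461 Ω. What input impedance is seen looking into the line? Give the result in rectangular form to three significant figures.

Z_in ≈ 445 − j530 Ω

λ = v/f = 0.79·c / 1.26 GHz = 0.188 m
βl = 2π·l/λ = 2π × 0.0946 = 34.1°
tan(βl) = tan(34.1°) = 0.676
Z_in = Z_0·(Z_L + jZ_0·tanβl)/(Z_0 + jZ_L·tanβl)
     = 222·(293 + j611)/(-89.7 + j198)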